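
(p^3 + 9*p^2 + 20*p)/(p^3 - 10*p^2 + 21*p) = (p^2 + 9*p + 20)/(p^2 - 10*p + 21)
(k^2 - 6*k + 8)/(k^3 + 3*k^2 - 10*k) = (k - 4)/(k*(k + 5))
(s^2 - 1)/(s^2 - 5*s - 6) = (s - 1)/(s - 6)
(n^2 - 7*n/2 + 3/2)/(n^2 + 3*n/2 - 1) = (n - 3)/(n + 2)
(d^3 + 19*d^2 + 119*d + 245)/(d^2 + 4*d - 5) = (d^2 + 14*d + 49)/(d - 1)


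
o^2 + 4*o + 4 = (o + 2)^2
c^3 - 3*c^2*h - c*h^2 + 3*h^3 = (c - 3*h)*(c - h)*(c + h)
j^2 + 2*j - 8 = (j - 2)*(j + 4)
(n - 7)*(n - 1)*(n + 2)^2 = n^4 - 4*n^3 - 21*n^2 - 4*n + 28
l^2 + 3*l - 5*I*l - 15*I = (l + 3)*(l - 5*I)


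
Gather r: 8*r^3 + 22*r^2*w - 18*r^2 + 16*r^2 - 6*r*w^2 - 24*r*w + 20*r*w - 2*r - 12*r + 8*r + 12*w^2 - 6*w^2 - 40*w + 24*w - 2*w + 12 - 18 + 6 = 8*r^3 + r^2*(22*w - 2) + r*(-6*w^2 - 4*w - 6) + 6*w^2 - 18*w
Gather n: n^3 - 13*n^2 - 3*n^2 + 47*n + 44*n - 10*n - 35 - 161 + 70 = n^3 - 16*n^2 + 81*n - 126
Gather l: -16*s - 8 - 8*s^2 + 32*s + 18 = -8*s^2 + 16*s + 10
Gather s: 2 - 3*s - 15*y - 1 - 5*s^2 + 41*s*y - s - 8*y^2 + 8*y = -5*s^2 + s*(41*y - 4) - 8*y^2 - 7*y + 1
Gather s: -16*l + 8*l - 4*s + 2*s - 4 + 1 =-8*l - 2*s - 3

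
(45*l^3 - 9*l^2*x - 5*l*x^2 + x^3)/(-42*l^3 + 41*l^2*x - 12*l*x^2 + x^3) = (-15*l^2 - 2*l*x + x^2)/(14*l^2 - 9*l*x + x^2)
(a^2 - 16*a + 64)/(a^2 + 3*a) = (a^2 - 16*a + 64)/(a*(a + 3))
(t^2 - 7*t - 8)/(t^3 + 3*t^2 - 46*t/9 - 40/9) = 9*(t^2 - 7*t - 8)/(9*t^3 + 27*t^2 - 46*t - 40)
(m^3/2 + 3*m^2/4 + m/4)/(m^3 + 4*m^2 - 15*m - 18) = m*(2*m + 1)/(4*(m^2 + 3*m - 18))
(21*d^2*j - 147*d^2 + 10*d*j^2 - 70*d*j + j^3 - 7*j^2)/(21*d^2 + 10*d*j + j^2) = j - 7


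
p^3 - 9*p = p*(p - 3)*(p + 3)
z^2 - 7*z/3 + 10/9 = (z - 5/3)*(z - 2/3)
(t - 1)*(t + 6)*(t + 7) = t^3 + 12*t^2 + 29*t - 42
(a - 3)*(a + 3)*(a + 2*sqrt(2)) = a^3 + 2*sqrt(2)*a^2 - 9*a - 18*sqrt(2)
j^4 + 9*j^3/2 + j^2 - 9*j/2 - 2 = (j - 1)*(j + 1/2)*(j + 1)*(j + 4)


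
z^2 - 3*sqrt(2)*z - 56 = (z - 7*sqrt(2))*(z + 4*sqrt(2))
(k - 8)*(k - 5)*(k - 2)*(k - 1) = k^4 - 16*k^3 + 81*k^2 - 146*k + 80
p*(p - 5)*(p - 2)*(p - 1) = p^4 - 8*p^3 + 17*p^2 - 10*p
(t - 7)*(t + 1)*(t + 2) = t^3 - 4*t^2 - 19*t - 14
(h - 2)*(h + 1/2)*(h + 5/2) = h^3 + h^2 - 19*h/4 - 5/2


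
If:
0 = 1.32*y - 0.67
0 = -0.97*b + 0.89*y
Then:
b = 0.47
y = 0.51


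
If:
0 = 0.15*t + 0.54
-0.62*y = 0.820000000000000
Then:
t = -3.60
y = -1.32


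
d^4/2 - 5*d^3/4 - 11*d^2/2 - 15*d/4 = d*(d/2 + 1/2)*(d - 5)*(d + 3/2)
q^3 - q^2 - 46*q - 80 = (q - 8)*(q + 2)*(q + 5)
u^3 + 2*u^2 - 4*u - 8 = (u - 2)*(u + 2)^2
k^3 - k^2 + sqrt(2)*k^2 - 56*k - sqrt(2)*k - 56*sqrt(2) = (k - 8)*(k + 7)*(k + sqrt(2))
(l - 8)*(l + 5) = l^2 - 3*l - 40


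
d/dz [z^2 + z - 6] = 2*z + 1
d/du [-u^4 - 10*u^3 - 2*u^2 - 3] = 2*u*(-2*u^2 - 15*u - 2)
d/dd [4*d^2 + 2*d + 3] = 8*d + 2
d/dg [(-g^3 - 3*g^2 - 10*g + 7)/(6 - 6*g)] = (g^3/3 - g - 1/2)/(g^2 - 2*g + 1)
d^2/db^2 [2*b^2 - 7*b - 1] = 4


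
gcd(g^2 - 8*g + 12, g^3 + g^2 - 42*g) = g - 6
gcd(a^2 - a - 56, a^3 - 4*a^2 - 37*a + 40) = a - 8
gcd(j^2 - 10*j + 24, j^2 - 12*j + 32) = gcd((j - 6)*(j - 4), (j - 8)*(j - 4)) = j - 4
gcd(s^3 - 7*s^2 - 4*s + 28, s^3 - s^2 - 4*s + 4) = s^2 - 4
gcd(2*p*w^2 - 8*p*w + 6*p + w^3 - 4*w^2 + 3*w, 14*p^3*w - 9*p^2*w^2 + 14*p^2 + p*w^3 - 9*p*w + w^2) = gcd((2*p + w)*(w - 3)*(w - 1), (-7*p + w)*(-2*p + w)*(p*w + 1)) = 1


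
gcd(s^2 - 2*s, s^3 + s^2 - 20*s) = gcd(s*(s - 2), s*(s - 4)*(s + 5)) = s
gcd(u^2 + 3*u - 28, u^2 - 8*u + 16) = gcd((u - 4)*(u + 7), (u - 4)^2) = u - 4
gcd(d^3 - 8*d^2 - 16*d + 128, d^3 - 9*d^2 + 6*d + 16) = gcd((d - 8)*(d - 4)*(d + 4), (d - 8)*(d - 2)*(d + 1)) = d - 8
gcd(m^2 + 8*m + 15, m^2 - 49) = 1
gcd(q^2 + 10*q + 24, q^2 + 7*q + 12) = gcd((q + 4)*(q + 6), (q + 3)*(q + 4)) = q + 4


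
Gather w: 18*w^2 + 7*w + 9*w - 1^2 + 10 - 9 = 18*w^2 + 16*w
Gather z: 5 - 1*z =5 - z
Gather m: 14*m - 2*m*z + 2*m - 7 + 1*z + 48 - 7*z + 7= m*(16 - 2*z) - 6*z + 48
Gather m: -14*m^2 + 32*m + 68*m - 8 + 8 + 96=-14*m^2 + 100*m + 96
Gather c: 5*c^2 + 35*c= 5*c^2 + 35*c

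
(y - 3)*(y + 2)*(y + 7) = y^3 + 6*y^2 - 13*y - 42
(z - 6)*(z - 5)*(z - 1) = z^3 - 12*z^2 + 41*z - 30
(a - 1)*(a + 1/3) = a^2 - 2*a/3 - 1/3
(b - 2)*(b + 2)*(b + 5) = b^3 + 5*b^2 - 4*b - 20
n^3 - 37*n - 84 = (n - 7)*(n + 3)*(n + 4)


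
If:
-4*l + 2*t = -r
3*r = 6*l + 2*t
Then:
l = 4*t/3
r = 10*t/3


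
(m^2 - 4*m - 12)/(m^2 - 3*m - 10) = (m - 6)/(m - 5)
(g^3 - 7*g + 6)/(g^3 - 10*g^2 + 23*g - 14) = (g + 3)/(g - 7)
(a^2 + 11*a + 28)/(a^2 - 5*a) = (a^2 + 11*a + 28)/(a*(a - 5))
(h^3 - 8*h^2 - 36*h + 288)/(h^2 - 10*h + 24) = (h^2 - 2*h - 48)/(h - 4)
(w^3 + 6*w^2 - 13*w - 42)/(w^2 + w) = (w^3 + 6*w^2 - 13*w - 42)/(w*(w + 1))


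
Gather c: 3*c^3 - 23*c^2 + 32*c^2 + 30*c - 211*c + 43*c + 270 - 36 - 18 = 3*c^3 + 9*c^2 - 138*c + 216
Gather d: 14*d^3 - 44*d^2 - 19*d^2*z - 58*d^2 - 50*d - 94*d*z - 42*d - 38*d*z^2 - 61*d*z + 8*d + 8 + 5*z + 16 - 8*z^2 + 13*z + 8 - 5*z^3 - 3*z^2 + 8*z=14*d^3 + d^2*(-19*z - 102) + d*(-38*z^2 - 155*z - 84) - 5*z^3 - 11*z^2 + 26*z + 32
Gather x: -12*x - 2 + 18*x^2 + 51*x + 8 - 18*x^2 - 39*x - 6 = 0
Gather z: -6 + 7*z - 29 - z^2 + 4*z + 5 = -z^2 + 11*z - 30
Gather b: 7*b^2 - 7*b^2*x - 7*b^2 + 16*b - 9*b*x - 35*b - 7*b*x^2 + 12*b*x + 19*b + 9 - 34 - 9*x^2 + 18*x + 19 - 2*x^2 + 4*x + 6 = -7*b^2*x + b*(-7*x^2 + 3*x) - 11*x^2 + 22*x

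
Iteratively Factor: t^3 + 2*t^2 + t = (t + 1)*(t^2 + t) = (t + 1)^2*(t)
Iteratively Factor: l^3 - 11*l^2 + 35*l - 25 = (l - 5)*(l^2 - 6*l + 5) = (l - 5)^2*(l - 1)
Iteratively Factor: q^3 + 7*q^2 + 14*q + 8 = (q + 2)*(q^2 + 5*q + 4) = (q + 1)*(q + 2)*(q + 4)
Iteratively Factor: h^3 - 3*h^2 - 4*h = (h)*(h^2 - 3*h - 4) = h*(h - 4)*(h + 1)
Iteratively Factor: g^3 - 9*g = (g - 3)*(g^2 + 3*g) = (g - 3)*(g + 3)*(g)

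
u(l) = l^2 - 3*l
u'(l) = 2*l - 3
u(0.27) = -0.74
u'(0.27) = -2.46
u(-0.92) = 3.61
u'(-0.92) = -4.84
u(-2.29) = 12.11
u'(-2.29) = -7.58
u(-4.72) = 36.44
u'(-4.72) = -12.44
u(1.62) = -2.24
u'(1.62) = 0.24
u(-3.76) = 25.42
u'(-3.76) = -10.52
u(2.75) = -0.69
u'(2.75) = 2.50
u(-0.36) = 1.21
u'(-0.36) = -3.72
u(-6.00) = 54.00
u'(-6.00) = -15.00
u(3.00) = 0.00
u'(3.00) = 3.00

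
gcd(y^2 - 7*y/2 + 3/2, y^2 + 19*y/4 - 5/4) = 1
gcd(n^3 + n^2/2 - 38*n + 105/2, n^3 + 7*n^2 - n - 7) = n + 7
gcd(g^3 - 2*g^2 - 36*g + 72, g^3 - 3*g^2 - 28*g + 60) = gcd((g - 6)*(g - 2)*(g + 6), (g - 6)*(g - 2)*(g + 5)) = g^2 - 8*g + 12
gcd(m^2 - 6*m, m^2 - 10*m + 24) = m - 6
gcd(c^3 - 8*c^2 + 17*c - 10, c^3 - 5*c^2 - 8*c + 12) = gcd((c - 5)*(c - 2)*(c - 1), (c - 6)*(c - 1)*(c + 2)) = c - 1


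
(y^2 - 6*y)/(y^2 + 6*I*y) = (y - 6)/(y + 6*I)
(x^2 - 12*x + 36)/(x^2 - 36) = (x - 6)/(x + 6)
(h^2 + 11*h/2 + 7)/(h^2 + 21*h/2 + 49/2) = (h + 2)/(h + 7)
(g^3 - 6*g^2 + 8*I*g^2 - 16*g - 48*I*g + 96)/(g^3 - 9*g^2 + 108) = (g^2 + 8*I*g - 16)/(g^2 - 3*g - 18)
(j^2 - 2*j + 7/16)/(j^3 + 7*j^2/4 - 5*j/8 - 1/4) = (16*j^2 - 32*j + 7)/(2*(8*j^3 + 14*j^2 - 5*j - 2))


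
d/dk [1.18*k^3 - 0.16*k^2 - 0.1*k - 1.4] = 3.54*k^2 - 0.32*k - 0.1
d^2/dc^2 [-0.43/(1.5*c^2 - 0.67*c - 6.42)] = (-1.935*c^2 + 0.8643*c + 0.43*(3.0*c - 0.67)*(6.0*c - 1.34) + 8.2818)/(-1.5*c^2 + 0.67*c + 6.42)^3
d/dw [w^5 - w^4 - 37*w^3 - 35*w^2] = w*(5*w^3 - 4*w^2 - 111*w - 70)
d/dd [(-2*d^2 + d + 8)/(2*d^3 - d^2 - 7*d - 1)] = (4*d^4 - 4*d^3 - 33*d^2 + 20*d + 55)/(4*d^6 - 4*d^5 - 27*d^4 + 10*d^3 + 51*d^2 + 14*d + 1)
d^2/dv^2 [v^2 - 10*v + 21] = 2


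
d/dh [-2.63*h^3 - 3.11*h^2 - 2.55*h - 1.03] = -7.89*h^2 - 6.22*h - 2.55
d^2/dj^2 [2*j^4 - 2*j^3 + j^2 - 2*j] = 24*j^2 - 12*j + 2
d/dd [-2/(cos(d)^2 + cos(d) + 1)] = -2*(2*cos(d) + 1)*sin(d)/(cos(d)^2 + cos(d) + 1)^2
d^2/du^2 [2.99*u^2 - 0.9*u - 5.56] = 5.98000000000000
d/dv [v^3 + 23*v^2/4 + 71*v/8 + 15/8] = 3*v^2 + 23*v/2 + 71/8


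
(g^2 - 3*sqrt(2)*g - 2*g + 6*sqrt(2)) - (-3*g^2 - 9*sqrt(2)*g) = 4*g^2 - 2*g + 6*sqrt(2)*g + 6*sqrt(2)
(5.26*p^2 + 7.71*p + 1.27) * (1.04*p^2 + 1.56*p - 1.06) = 5.4704*p^4 + 16.224*p^3 + 7.7728*p^2 - 6.1914*p - 1.3462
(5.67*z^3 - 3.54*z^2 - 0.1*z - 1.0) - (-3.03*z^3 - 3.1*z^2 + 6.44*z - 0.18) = 8.7*z^3 - 0.44*z^2 - 6.54*z - 0.82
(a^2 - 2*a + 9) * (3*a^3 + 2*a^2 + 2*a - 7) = 3*a^5 - 4*a^4 + 25*a^3 + 7*a^2 + 32*a - 63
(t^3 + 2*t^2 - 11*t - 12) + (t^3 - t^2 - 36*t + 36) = 2*t^3 + t^2 - 47*t + 24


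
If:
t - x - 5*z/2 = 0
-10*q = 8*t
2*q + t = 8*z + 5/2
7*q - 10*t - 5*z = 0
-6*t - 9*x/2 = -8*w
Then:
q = -50/609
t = 125/1218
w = 475/812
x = 550/609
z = -65/203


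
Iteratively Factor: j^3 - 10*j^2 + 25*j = (j - 5)*(j^2 - 5*j) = (j - 5)^2*(j)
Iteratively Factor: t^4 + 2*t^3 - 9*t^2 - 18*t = (t + 2)*(t^3 - 9*t) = (t - 3)*(t + 2)*(t^2 + 3*t) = t*(t - 3)*(t + 2)*(t + 3)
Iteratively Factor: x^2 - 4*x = (x - 4)*(x)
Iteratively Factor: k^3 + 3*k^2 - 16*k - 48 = (k - 4)*(k^2 + 7*k + 12) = (k - 4)*(k + 3)*(k + 4)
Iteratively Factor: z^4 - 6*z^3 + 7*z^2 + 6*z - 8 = (z - 1)*(z^3 - 5*z^2 + 2*z + 8) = (z - 4)*(z - 1)*(z^2 - z - 2) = (z - 4)*(z - 2)*(z - 1)*(z + 1)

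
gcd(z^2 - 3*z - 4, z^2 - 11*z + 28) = z - 4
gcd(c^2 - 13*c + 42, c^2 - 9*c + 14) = c - 7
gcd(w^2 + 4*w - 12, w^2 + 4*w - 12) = w^2 + 4*w - 12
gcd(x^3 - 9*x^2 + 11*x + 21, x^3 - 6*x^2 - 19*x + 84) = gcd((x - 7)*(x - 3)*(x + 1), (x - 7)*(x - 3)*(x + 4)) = x^2 - 10*x + 21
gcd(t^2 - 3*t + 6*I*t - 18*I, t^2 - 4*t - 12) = 1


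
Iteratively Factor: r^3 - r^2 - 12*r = (r)*(r^2 - r - 12) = r*(r + 3)*(r - 4)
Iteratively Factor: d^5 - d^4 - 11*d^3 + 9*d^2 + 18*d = (d - 3)*(d^4 + 2*d^3 - 5*d^2 - 6*d) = (d - 3)*(d - 2)*(d^3 + 4*d^2 + 3*d) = (d - 3)*(d - 2)*(d + 1)*(d^2 + 3*d) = (d - 3)*(d - 2)*(d + 1)*(d + 3)*(d)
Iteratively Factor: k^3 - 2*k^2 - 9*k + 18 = (k + 3)*(k^2 - 5*k + 6) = (k - 3)*(k + 3)*(k - 2)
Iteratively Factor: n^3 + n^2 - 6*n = (n + 3)*(n^2 - 2*n) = n*(n + 3)*(n - 2)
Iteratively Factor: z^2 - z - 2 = (z - 2)*(z + 1)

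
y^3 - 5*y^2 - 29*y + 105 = (y - 7)*(y - 3)*(y + 5)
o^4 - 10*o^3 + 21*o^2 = o^2*(o - 7)*(o - 3)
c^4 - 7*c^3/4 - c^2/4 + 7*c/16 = c*(c - 7/4)*(c - 1/2)*(c + 1/2)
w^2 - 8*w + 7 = (w - 7)*(w - 1)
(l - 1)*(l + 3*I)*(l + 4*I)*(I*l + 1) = I*l^4 - 6*l^3 - I*l^3 + 6*l^2 - 5*I*l^2 - 12*l + 5*I*l + 12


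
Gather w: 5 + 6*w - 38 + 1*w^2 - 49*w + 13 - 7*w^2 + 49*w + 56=-6*w^2 + 6*w + 36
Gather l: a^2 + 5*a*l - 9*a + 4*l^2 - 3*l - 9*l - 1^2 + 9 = a^2 - 9*a + 4*l^2 + l*(5*a - 12) + 8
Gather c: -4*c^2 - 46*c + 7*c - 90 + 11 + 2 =-4*c^2 - 39*c - 77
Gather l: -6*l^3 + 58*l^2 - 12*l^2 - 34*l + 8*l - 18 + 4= -6*l^3 + 46*l^2 - 26*l - 14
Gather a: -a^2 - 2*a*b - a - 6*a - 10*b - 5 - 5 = -a^2 + a*(-2*b - 7) - 10*b - 10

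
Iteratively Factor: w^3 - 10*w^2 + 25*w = (w - 5)*(w^2 - 5*w) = (w - 5)^2*(w)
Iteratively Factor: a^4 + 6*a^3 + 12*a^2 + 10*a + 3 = (a + 1)*(a^3 + 5*a^2 + 7*a + 3) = (a + 1)^2*(a^2 + 4*a + 3) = (a + 1)^3*(a + 3)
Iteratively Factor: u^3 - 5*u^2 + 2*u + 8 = (u - 4)*(u^2 - u - 2) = (u - 4)*(u + 1)*(u - 2)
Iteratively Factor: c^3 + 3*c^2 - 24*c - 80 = (c + 4)*(c^2 - c - 20) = (c + 4)^2*(c - 5)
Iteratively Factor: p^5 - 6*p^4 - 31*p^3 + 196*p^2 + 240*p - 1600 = (p + 4)*(p^4 - 10*p^3 + 9*p^2 + 160*p - 400) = (p - 5)*(p + 4)*(p^3 - 5*p^2 - 16*p + 80) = (p - 5)*(p + 4)^2*(p^2 - 9*p + 20) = (p - 5)*(p - 4)*(p + 4)^2*(p - 5)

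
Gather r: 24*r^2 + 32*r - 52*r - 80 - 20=24*r^2 - 20*r - 100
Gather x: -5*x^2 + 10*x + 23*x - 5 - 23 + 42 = -5*x^2 + 33*x + 14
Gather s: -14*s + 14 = 14 - 14*s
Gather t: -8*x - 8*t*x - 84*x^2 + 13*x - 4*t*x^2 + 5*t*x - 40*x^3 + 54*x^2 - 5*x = t*(-4*x^2 - 3*x) - 40*x^3 - 30*x^2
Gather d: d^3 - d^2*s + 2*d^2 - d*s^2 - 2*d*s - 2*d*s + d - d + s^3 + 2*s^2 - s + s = d^3 + d^2*(2 - s) + d*(-s^2 - 4*s) + s^3 + 2*s^2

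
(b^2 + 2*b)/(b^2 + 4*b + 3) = b*(b + 2)/(b^2 + 4*b + 3)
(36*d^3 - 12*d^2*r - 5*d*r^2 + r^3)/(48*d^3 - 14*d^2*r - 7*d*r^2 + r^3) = (-6*d + r)/(-8*d + r)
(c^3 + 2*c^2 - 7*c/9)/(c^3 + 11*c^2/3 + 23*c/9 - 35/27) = 3*c/(3*c + 5)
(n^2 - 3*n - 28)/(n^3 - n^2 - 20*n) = (n - 7)/(n*(n - 5))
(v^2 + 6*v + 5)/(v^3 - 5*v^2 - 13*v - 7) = (v + 5)/(v^2 - 6*v - 7)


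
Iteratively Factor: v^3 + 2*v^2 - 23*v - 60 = (v + 4)*(v^2 - 2*v - 15) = (v + 3)*(v + 4)*(v - 5)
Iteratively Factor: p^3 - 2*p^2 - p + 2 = (p + 1)*(p^2 - 3*p + 2) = (p - 2)*(p + 1)*(p - 1)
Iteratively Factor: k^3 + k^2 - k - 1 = (k - 1)*(k^2 + 2*k + 1) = (k - 1)*(k + 1)*(k + 1)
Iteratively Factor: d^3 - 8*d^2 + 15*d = (d - 5)*(d^2 - 3*d) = d*(d - 5)*(d - 3)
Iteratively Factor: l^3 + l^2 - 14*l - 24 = (l + 2)*(l^2 - l - 12) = (l + 2)*(l + 3)*(l - 4)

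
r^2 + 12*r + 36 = (r + 6)^2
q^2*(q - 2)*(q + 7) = q^4 + 5*q^3 - 14*q^2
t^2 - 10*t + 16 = (t - 8)*(t - 2)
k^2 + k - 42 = (k - 6)*(k + 7)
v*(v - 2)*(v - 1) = v^3 - 3*v^2 + 2*v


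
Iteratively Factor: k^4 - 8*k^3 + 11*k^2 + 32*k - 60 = (k + 2)*(k^3 - 10*k^2 + 31*k - 30) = (k - 2)*(k + 2)*(k^2 - 8*k + 15) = (k - 5)*(k - 2)*(k + 2)*(k - 3)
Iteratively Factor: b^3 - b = (b - 1)*(b^2 + b) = b*(b - 1)*(b + 1)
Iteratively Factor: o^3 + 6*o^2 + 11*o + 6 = (o + 1)*(o^2 + 5*o + 6) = (o + 1)*(o + 2)*(o + 3)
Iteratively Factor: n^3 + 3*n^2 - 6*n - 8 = (n - 2)*(n^2 + 5*n + 4) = (n - 2)*(n + 1)*(n + 4)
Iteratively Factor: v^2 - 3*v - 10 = (v + 2)*(v - 5)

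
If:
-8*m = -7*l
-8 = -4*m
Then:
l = 16/7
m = 2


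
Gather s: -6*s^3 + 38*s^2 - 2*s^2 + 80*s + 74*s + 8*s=-6*s^3 + 36*s^2 + 162*s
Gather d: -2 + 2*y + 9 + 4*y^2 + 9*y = 4*y^2 + 11*y + 7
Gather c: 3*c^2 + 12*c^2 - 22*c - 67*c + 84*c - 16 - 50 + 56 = 15*c^2 - 5*c - 10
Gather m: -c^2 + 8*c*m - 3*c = -c^2 + 8*c*m - 3*c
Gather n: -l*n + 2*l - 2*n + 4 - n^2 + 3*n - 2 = 2*l - n^2 + n*(1 - l) + 2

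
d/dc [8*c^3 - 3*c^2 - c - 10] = 24*c^2 - 6*c - 1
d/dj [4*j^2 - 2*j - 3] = 8*j - 2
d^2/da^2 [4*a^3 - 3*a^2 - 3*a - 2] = 24*a - 6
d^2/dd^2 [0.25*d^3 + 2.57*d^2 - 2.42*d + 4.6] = 1.5*d + 5.14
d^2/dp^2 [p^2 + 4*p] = 2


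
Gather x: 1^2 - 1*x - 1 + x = 0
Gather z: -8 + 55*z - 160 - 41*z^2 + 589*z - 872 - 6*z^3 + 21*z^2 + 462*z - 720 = -6*z^3 - 20*z^2 + 1106*z - 1760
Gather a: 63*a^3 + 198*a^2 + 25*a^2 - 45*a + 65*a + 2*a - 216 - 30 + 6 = 63*a^3 + 223*a^2 + 22*a - 240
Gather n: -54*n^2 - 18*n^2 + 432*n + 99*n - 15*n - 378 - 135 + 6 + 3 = -72*n^2 + 516*n - 504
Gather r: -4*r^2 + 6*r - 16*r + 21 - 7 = -4*r^2 - 10*r + 14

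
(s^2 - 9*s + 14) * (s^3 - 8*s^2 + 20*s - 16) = s^5 - 17*s^4 + 106*s^3 - 308*s^2 + 424*s - 224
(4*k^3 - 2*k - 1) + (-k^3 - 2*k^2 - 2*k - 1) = 3*k^3 - 2*k^2 - 4*k - 2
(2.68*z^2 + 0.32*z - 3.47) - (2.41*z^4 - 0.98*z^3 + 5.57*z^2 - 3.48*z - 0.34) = -2.41*z^4 + 0.98*z^3 - 2.89*z^2 + 3.8*z - 3.13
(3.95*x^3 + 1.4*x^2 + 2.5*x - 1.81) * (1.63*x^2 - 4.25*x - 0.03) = 6.4385*x^5 - 14.5055*x^4 - 1.9935*x^3 - 13.6173*x^2 + 7.6175*x + 0.0543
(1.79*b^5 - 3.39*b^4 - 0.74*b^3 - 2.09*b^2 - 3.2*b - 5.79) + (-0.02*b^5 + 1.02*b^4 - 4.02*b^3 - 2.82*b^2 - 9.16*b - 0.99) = 1.77*b^5 - 2.37*b^4 - 4.76*b^3 - 4.91*b^2 - 12.36*b - 6.78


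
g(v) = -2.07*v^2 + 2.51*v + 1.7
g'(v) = 2.51 - 4.14*v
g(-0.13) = 1.34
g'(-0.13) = 3.05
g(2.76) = -7.14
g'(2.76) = -8.92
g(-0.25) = 0.94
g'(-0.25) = 3.54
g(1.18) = 1.78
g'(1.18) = -2.38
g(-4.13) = -43.97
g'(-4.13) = 19.61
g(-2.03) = -11.93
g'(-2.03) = 10.91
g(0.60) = 2.46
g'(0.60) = 0.03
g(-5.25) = -68.53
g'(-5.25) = 24.24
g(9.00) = -143.38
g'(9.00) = -34.75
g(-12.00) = -326.50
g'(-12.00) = 52.19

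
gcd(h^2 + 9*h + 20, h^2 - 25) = h + 5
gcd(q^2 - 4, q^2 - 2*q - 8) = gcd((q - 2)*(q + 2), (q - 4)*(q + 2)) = q + 2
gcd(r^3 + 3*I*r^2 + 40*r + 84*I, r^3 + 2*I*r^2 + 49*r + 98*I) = r^2 + 9*I*r - 14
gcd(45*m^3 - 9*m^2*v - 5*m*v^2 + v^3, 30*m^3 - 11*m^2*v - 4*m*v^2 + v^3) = -15*m^2 - 2*m*v + v^2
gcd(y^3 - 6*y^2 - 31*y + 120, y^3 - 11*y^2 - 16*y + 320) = y^2 - 3*y - 40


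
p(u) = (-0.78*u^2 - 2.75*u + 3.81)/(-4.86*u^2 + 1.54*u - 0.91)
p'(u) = (-1.56*u - 2.75)/(-4.86*u^2 + 1.54*u - 0.91) + (9.72*u - 1.54)*(-0.78*u^2 - 2.75*u + 3.81)/(-4.86*u^2 + 1.54*u - 0.91)^2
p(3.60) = 0.28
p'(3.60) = -0.02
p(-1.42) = -0.48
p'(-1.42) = -0.53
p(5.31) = 0.25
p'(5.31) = -0.01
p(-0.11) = -3.60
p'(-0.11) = -6.00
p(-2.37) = -0.19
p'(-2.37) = -0.17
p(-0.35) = -2.29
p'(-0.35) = -4.45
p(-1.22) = -0.60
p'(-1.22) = -0.72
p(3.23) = 0.28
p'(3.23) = -0.01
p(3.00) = 0.29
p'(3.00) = -0.01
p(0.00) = -4.19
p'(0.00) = -4.06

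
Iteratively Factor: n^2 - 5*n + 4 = (n - 4)*(n - 1)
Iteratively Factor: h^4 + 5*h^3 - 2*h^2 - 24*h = (h + 3)*(h^3 + 2*h^2 - 8*h) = (h + 3)*(h + 4)*(h^2 - 2*h) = (h - 2)*(h + 3)*(h + 4)*(h)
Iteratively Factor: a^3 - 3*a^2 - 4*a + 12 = (a - 2)*(a^2 - a - 6) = (a - 3)*(a - 2)*(a + 2)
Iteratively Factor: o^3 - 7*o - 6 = (o + 1)*(o^2 - o - 6) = (o - 3)*(o + 1)*(o + 2)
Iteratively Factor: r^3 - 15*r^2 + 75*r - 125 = (r - 5)*(r^2 - 10*r + 25) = (r - 5)^2*(r - 5)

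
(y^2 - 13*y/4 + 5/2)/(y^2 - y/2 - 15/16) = 4*(y - 2)/(4*y + 3)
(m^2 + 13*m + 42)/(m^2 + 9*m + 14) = (m + 6)/(m + 2)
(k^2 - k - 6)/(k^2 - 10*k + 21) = (k + 2)/(k - 7)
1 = 1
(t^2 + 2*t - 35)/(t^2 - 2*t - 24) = (-t^2 - 2*t + 35)/(-t^2 + 2*t + 24)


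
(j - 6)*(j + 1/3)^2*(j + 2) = j^4 - 10*j^3/3 - 131*j^2/9 - 76*j/9 - 4/3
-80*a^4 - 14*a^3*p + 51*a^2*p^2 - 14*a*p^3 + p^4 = (-8*a + p)*(-5*a + p)*(-2*a + p)*(a + p)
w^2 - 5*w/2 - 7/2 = (w - 7/2)*(w + 1)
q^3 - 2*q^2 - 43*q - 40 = (q - 8)*(q + 1)*(q + 5)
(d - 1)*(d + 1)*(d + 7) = d^3 + 7*d^2 - d - 7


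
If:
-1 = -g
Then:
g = 1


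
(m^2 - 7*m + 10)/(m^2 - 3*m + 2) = (m - 5)/(m - 1)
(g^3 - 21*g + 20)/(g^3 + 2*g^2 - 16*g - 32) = (g^2 + 4*g - 5)/(g^2 + 6*g + 8)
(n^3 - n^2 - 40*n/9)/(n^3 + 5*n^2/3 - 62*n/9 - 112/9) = n*(3*n + 5)/(3*n^2 + 13*n + 14)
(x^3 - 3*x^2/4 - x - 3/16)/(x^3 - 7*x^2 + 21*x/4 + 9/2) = (x + 1/4)/(x - 6)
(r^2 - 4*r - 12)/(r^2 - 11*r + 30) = (r + 2)/(r - 5)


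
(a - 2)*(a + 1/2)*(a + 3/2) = a^3 - 13*a/4 - 3/2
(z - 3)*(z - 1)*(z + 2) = z^3 - 2*z^2 - 5*z + 6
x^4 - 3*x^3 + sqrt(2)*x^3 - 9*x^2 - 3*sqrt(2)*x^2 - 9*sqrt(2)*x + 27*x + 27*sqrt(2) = (x - 3)^2*(x + 3)*(x + sqrt(2))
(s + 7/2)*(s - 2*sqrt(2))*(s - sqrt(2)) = s^3 - 3*sqrt(2)*s^2 + 7*s^2/2 - 21*sqrt(2)*s/2 + 4*s + 14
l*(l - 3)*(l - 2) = l^3 - 5*l^2 + 6*l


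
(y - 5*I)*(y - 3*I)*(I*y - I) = I*y^3 + 8*y^2 - I*y^2 - 8*y - 15*I*y + 15*I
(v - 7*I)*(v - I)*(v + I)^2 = v^4 - 6*I*v^3 + 8*v^2 - 6*I*v + 7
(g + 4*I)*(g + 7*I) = g^2 + 11*I*g - 28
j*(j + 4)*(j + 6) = j^3 + 10*j^2 + 24*j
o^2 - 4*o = o*(o - 4)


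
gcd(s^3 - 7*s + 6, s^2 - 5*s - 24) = s + 3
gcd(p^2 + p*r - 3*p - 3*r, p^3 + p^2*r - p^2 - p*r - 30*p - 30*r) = p + r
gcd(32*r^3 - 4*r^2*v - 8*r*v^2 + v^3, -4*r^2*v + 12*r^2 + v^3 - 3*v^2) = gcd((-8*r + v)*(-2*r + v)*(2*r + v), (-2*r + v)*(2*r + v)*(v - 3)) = 4*r^2 - v^2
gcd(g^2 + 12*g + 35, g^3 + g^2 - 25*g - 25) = g + 5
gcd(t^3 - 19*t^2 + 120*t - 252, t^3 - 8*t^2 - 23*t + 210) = t^2 - 13*t + 42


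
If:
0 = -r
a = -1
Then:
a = -1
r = 0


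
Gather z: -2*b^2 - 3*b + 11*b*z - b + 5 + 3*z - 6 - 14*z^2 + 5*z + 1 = -2*b^2 - 4*b - 14*z^2 + z*(11*b + 8)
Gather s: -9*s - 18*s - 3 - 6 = -27*s - 9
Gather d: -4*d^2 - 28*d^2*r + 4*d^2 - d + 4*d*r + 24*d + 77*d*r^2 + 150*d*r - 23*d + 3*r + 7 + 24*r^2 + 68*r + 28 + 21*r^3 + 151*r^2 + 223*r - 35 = -28*d^2*r + d*(77*r^2 + 154*r) + 21*r^3 + 175*r^2 + 294*r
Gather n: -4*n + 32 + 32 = 64 - 4*n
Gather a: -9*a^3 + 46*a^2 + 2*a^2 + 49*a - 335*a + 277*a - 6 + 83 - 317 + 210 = -9*a^3 + 48*a^2 - 9*a - 30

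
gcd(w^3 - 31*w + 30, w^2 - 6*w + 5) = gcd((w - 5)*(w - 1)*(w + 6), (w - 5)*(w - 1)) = w^2 - 6*w + 5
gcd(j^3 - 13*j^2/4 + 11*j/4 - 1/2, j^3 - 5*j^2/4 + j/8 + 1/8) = j - 1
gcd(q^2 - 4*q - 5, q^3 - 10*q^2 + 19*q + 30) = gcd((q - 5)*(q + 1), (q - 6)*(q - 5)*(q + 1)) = q^2 - 4*q - 5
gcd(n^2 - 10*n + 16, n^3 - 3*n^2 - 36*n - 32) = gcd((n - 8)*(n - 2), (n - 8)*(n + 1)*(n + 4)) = n - 8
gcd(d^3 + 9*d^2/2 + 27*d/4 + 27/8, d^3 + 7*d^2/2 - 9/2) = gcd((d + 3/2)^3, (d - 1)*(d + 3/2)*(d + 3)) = d + 3/2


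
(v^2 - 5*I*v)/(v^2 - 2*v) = (v - 5*I)/(v - 2)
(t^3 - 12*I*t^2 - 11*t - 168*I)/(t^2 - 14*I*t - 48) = (t^2 - 4*I*t + 21)/(t - 6*I)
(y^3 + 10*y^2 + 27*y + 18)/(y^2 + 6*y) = y + 4 + 3/y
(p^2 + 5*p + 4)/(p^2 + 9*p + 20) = (p + 1)/(p + 5)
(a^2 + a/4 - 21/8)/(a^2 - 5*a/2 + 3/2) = (a + 7/4)/(a - 1)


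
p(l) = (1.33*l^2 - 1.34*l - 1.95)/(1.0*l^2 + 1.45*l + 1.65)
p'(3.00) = 0.24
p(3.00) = 0.40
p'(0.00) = 0.23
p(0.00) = -1.18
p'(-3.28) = 0.15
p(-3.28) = 2.19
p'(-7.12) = 0.06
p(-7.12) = 1.79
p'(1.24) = 0.64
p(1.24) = -0.31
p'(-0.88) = -3.14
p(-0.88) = 0.23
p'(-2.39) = -0.03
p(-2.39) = 2.27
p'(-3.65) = 0.15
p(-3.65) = 2.13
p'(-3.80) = 0.15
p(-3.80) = 2.11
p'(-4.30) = 0.13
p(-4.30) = 2.04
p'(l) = (-2.0*l - 1.45)*(1.33*l^2 - 1.34*l - 1.95)/(1.0*l^2 + 1.45*l + 1.65)^2 + (2.66*l - 1.34)/(1.0*l^2 + 1.45*l + 1.65) = (3.2685*l^2 + 8.289*l + 0.6165)/(1.0*l^4 + 2.9*l^3 + 5.4025*l^2 + 4.785*l + 2.7225)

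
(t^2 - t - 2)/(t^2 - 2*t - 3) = (t - 2)/(t - 3)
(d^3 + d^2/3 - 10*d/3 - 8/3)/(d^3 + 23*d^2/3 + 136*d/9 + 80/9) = 3*(d^2 - d - 2)/(3*d^2 + 19*d + 20)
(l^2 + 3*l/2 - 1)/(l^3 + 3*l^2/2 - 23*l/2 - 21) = (2*l - 1)/(2*l^2 - l - 21)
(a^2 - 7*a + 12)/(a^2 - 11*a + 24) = (a - 4)/(a - 8)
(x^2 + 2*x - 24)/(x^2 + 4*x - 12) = (x - 4)/(x - 2)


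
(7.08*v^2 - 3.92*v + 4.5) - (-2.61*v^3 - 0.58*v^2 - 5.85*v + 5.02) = 2.61*v^3 + 7.66*v^2 + 1.93*v - 0.52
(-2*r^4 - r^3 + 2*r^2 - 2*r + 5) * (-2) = 4*r^4 + 2*r^3 - 4*r^2 + 4*r - 10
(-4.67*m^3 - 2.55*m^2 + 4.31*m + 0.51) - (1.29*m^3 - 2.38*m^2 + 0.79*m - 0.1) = -5.96*m^3 - 0.17*m^2 + 3.52*m + 0.61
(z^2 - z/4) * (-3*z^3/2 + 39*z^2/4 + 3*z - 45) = -3*z^5/2 + 81*z^4/8 + 9*z^3/16 - 183*z^2/4 + 45*z/4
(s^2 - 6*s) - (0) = s^2 - 6*s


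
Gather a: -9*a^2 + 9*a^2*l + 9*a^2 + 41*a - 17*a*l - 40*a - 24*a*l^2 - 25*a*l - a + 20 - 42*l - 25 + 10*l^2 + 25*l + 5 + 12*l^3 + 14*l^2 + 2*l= 9*a^2*l + a*(-24*l^2 - 42*l) + 12*l^3 + 24*l^2 - 15*l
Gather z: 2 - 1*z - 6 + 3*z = 2*z - 4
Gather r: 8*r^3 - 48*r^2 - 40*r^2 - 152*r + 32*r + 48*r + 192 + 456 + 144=8*r^3 - 88*r^2 - 72*r + 792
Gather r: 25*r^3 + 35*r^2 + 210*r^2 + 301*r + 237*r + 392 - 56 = 25*r^3 + 245*r^2 + 538*r + 336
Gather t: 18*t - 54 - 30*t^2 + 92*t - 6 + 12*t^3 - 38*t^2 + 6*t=12*t^3 - 68*t^2 + 116*t - 60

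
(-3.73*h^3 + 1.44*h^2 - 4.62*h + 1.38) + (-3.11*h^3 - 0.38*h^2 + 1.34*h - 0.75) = -6.84*h^3 + 1.06*h^2 - 3.28*h + 0.63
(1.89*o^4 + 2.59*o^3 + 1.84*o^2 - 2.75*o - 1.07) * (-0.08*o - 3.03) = -0.1512*o^5 - 5.9339*o^4 - 7.9949*o^3 - 5.3552*o^2 + 8.4181*o + 3.2421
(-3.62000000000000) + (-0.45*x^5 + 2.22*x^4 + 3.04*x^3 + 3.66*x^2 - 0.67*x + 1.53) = -0.45*x^5 + 2.22*x^4 + 3.04*x^3 + 3.66*x^2 - 0.67*x - 2.09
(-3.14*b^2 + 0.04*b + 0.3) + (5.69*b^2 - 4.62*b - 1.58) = 2.55*b^2 - 4.58*b - 1.28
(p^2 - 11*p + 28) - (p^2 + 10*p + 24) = 4 - 21*p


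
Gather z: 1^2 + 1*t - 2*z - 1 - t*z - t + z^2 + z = z^2 + z*(-t - 1)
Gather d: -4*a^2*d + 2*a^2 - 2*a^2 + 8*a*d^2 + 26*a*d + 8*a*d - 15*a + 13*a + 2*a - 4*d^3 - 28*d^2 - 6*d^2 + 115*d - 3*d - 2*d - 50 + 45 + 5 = -4*d^3 + d^2*(8*a - 34) + d*(-4*a^2 + 34*a + 110)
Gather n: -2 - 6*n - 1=-6*n - 3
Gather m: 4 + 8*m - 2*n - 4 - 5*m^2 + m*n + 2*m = -5*m^2 + m*(n + 10) - 2*n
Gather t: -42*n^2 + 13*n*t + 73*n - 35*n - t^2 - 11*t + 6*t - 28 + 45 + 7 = -42*n^2 + 38*n - t^2 + t*(13*n - 5) + 24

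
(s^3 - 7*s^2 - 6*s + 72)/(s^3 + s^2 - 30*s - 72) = (s - 4)/(s + 4)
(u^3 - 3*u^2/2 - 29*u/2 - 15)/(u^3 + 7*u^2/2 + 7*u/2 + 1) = (2*u^2 - 7*u - 15)/(2*u^2 + 3*u + 1)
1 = 1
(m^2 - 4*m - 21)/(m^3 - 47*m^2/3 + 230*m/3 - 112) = 3*(m + 3)/(3*m^2 - 26*m + 48)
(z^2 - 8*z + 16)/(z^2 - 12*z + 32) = (z - 4)/(z - 8)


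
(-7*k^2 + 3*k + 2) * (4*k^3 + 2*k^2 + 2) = -28*k^5 - 2*k^4 + 14*k^3 - 10*k^2 + 6*k + 4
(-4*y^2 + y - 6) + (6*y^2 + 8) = 2*y^2 + y + 2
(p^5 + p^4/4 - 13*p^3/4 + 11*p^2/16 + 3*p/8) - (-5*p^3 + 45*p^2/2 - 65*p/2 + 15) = p^5 + p^4/4 + 7*p^3/4 - 349*p^2/16 + 263*p/8 - 15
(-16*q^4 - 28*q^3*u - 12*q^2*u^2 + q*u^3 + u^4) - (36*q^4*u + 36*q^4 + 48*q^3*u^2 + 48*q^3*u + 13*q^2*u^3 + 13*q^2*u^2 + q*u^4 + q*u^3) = -36*q^4*u - 52*q^4 - 48*q^3*u^2 - 76*q^3*u - 13*q^2*u^3 - 25*q^2*u^2 - q*u^4 + u^4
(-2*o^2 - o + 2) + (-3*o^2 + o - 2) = -5*o^2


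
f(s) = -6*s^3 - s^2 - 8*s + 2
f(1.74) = -46.56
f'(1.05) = -29.94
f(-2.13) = 72.48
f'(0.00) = -8.00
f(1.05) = -14.45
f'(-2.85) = -148.50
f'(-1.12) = -28.34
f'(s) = -18*s^2 - 2*s - 8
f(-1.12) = 18.14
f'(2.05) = -87.74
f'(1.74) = -65.98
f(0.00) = 2.00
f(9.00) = -4525.00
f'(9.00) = -1484.00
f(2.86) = -169.42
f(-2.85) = 155.57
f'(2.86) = -160.95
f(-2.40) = 98.38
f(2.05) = -70.29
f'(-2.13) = -85.40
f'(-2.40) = -106.88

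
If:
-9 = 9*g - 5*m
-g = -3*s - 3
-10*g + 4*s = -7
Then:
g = 9/26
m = 63/26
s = -23/26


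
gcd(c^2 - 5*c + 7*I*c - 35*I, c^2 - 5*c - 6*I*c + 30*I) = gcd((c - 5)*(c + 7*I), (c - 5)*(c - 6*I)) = c - 5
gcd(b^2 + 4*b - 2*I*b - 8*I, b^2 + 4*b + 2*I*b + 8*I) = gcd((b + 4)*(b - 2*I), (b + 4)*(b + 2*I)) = b + 4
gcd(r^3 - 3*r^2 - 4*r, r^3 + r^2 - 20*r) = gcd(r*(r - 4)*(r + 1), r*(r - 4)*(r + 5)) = r^2 - 4*r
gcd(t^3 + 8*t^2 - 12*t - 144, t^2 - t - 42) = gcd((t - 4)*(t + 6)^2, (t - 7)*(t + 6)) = t + 6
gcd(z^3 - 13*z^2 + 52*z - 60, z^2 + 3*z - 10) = z - 2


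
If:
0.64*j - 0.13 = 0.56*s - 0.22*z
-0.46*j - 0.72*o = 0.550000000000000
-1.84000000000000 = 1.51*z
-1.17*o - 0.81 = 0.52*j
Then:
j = -0.37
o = -0.53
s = -1.13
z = -1.22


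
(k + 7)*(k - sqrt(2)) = k^2 - sqrt(2)*k + 7*k - 7*sqrt(2)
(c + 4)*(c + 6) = c^2 + 10*c + 24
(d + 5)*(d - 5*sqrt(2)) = d^2 - 5*sqrt(2)*d + 5*d - 25*sqrt(2)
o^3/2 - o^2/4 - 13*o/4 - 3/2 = (o/2 + 1)*(o - 3)*(o + 1/2)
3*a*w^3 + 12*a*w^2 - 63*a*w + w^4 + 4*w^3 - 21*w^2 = w*(3*a + w)*(w - 3)*(w + 7)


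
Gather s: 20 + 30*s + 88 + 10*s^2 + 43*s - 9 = 10*s^2 + 73*s + 99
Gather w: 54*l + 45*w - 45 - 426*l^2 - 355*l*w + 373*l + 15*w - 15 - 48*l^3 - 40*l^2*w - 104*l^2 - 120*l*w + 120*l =-48*l^3 - 530*l^2 + 547*l + w*(-40*l^2 - 475*l + 60) - 60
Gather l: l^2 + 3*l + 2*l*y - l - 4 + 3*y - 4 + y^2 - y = l^2 + l*(2*y + 2) + y^2 + 2*y - 8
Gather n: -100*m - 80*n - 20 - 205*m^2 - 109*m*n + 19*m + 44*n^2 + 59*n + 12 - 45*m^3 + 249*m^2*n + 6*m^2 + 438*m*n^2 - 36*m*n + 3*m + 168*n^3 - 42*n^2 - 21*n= -45*m^3 - 199*m^2 - 78*m + 168*n^3 + n^2*(438*m + 2) + n*(249*m^2 - 145*m - 42) - 8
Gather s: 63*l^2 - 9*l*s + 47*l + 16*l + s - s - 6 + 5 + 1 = 63*l^2 - 9*l*s + 63*l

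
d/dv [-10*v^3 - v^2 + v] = -30*v^2 - 2*v + 1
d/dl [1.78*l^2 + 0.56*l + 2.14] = 3.56*l + 0.56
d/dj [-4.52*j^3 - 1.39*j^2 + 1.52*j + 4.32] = -13.56*j^2 - 2.78*j + 1.52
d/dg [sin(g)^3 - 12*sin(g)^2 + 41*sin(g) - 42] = (3*sin(g)^2 - 24*sin(g) + 41)*cos(g)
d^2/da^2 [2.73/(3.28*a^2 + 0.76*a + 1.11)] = (-58.740864*a^2 - 13.610688*a + 2.73*(6.56*a + 0.76)*(13.12*a + 1.52) - 19.878768)/(3.28*a^2 + 0.76*a + 1.11)^3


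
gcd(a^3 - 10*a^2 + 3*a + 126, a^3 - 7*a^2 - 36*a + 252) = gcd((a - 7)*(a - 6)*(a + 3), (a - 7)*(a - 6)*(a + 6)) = a^2 - 13*a + 42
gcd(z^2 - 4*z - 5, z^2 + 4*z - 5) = 1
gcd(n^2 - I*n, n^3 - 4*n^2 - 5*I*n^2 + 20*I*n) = n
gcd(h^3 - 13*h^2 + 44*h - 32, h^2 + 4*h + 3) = 1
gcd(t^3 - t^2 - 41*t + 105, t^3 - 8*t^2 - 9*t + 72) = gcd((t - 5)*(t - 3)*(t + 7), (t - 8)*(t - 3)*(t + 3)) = t - 3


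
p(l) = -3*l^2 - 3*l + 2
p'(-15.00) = 87.00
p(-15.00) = -628.00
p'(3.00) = -21.00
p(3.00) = -34.00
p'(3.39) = -23.34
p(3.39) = -42.65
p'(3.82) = -25.92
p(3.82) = -53.24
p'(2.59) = -18.54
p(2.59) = -25.89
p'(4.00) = -27.00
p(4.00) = -58.00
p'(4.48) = -29.88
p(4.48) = -71.65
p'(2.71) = -19.26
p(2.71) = -28.16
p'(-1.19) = 4.14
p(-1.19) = 1.32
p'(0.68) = -7.08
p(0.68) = -1.43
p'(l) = -6*l - 3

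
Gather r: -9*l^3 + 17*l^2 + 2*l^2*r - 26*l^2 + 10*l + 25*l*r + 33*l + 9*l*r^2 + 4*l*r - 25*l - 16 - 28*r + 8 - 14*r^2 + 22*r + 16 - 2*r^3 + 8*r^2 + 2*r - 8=-9*l^3 - 9*l^2 + 18*l - 2*r^3 + r^2*(9*l - 6) + r*(2*l^2 + 29*l - 4)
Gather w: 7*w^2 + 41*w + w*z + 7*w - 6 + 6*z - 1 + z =7*w^2 + w*(z + 48) + 7*z - 7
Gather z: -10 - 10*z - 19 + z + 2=-9*z - 27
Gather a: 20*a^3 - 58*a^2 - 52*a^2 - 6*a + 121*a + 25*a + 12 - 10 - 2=20*a^3 - 110*a^2 + 140*a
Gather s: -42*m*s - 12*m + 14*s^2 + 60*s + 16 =-12*m + 14*s^2 + s*(60 - 42*m) + 16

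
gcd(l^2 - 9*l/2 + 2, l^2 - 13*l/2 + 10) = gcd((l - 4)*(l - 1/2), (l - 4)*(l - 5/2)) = l - 4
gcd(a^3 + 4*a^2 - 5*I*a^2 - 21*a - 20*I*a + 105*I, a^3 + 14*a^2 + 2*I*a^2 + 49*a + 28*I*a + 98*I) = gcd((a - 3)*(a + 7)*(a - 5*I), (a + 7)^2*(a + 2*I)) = a + 7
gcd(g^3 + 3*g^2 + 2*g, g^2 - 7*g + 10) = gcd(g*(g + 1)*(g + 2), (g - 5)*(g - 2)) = 1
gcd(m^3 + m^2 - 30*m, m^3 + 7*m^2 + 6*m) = m^2 + 6*m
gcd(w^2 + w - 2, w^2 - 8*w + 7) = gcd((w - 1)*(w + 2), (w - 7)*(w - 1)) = w - 1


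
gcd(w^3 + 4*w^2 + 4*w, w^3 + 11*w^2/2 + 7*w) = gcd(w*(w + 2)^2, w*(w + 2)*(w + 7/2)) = w^2 + 2*w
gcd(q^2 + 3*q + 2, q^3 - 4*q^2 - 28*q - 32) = q + 2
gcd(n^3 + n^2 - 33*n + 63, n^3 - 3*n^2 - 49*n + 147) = n^2 + 4*n - 21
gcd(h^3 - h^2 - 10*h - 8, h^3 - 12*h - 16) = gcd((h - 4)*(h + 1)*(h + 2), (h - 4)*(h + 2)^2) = h^2 - 2*h - 8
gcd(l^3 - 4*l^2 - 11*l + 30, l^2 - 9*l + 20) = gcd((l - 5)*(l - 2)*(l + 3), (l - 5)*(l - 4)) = l - 5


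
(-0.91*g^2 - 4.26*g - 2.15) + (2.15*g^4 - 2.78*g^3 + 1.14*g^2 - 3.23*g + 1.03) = 2.15*g^4 - 2.78*g^3 + 0.23*g^2 - 7.49*g - 1.12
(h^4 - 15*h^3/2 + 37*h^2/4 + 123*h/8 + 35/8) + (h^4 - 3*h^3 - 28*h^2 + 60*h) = 2*h^4 - 21*h^3/2 - 75*h^2/4 + 603*h/8 + 35/8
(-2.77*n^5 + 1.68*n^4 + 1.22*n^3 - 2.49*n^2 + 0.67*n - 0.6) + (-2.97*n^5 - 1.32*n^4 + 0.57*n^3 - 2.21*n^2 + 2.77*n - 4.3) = -5.74*n^5 + 0.36*n^4 + 1.79*n^3 - 4.7*n^2 + 3.44*n - 4.9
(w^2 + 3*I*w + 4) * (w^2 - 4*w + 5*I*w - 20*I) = w^4 - 4*w^3 + 8*I*w^3 - 11*w^2 - 32*I*w^2 + 44*w + 20*I*w - 80*I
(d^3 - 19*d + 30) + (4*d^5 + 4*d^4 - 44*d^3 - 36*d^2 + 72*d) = 4*d^5 + 4*d^4 - 43*d^3 - 36*d^2 + 53*d + 30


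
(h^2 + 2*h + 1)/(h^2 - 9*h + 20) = (h^2 + 2*h + 1)/(h^2 - 9*h + 20)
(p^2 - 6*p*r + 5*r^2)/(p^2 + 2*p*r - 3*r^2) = (p - 5*r)/(p + 3*r)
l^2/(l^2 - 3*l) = l/(l - 3)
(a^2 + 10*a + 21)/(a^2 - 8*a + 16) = (a^2 + 10*a + 21)/(a^2 - 8*a + 16)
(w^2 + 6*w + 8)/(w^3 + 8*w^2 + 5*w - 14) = (w + 4)/(w^2 + 6*w - 7)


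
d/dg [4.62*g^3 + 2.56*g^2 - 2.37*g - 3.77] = 13.86*g^2 + 5.12*g - 2.37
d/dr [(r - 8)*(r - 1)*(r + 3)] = 3*r^2 - 12*r - 19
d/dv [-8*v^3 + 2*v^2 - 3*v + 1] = -24*v^2 + 4*v - 3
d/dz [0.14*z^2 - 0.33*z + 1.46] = 0.28*z - 0.33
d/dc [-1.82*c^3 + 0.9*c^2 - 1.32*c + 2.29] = -5.46*c^2 + 1.8*c - 1.32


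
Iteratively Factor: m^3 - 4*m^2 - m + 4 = (m - 4)*(m^2 - 1) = (m - 4)*(m - 1)*(m + 1)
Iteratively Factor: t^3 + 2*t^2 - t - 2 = (t + 1)*(t^2 + t - 2) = (t - 1)*(t + 1)*(t + 2)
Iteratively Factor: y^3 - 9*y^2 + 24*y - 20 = (y - 2)*(y^2 - 7*y + 10) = (y - 5)*(y - 2)*(y - 2)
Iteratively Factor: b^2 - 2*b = (b - 2)*(b)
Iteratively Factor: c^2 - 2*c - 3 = (c + 1)*(c - 3)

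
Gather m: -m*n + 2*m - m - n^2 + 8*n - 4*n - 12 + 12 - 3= m*(1 - n) - n^2 + 4*n - 3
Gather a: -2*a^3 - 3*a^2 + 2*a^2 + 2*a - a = -2*a^3 - a^2 + a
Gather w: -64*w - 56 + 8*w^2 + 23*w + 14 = 8*w^2 - 41*w - 42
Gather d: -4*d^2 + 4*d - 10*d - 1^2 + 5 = -4*d^2 - 6*d + 4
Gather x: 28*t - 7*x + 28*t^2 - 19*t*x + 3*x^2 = 28*t^2 + 28*t + 3*x^2 + x*(-19*t - 7)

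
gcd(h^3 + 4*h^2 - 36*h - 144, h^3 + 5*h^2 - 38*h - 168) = h^2 - 2*h - 24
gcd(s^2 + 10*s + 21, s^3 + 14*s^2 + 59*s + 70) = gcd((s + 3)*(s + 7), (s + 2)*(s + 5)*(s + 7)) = s + 7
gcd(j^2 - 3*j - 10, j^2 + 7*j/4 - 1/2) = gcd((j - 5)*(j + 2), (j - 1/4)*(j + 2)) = j + 2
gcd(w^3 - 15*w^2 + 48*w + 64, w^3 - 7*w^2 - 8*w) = w^2 - 7*w - 8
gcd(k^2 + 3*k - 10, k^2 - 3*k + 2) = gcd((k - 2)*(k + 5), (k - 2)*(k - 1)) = k - 2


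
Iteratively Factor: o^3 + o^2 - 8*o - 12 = (o + 2)*(o^2 - o - 6) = (o - 3)*(o + 2)*(o + 2)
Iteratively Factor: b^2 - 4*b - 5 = (b + 1)*(b - 5)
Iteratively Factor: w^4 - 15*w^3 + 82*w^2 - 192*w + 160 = (w - 2)*(w^3 - 13*w^2 + 56*w - 80) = (w - 4)*(w - 2)*(w^2 - 9*w + 20) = (w - 5)*(w - 4)*(w - 2)*(w - 4)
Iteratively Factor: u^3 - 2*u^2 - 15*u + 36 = (u - 3)*(u^2 + u - 12) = (u - 3)^2*(u + 4)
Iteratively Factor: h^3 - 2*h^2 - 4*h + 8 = (h - 2)*(h^2 - 4) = (h - 2)^2*(h + 2)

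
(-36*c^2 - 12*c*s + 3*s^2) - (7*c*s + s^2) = -36*c^2 - 19*c*s + 2*s^2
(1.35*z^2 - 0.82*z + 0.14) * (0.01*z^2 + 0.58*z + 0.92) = 0.0135*z^4 + 0.7748*z^3 + 0.7678*z^2 - 0.6732*z + 0.1288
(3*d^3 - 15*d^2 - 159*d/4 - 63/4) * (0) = 0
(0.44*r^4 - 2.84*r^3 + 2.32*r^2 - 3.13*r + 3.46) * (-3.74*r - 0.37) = -1.6456*r^5 + 10.4588*r^4 - 7.626*r^3 + 10.8478*r^2 - 11.7823*r - 1.2802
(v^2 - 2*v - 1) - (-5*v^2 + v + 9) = 6*v^2 - 3*v - 10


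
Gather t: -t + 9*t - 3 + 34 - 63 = 8*t - 32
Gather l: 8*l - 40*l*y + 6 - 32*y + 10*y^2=l*(8 - 40*y) + 10*y^2 - 32*y + 6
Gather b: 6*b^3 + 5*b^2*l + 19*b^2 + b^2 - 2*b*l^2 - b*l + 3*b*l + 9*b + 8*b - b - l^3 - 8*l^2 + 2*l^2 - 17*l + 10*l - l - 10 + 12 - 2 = 6*b^3 + b^2*(5*l + 20) + b*(-2*l^2 + 2*l + 16) - l^3 - 6*l^2 - 8*l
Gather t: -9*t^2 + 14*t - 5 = -9*t^2 + 14*t - 5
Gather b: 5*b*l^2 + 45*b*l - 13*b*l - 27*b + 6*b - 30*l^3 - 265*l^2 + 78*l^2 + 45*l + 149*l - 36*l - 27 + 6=b*(5*l^2 + 32*l - 21) - 30*l^3 - 187*l^2 + 158*l - 21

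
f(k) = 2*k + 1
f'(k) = 2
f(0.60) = 2.20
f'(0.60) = 2.00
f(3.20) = 7.40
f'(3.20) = 2.00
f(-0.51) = -0.02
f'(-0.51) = 2.00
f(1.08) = 3.16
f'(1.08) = 2.00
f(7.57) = 16.14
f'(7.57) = 2.00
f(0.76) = 2.52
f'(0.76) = 2.00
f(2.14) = 5.28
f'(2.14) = 2.00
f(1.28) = 3.56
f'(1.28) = 2.00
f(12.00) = 25.00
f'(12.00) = 2.00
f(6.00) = 13.00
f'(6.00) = 2.00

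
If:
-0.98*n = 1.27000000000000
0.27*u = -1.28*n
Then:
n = -1.30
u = 6.14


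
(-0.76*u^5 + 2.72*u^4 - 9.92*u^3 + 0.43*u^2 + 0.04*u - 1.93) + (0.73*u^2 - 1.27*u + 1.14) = -0.76*u^5 + 2.72*u^4 - 9.92*u^3 + 1.16*u^2 - 1.23*u - 0.79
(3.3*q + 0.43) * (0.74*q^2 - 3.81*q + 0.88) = 2.442*q^3 - 12.2548*q^2 + 1.2657*q + 0.3784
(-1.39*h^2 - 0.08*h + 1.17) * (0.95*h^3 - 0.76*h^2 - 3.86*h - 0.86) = -1.3205*h^5 + 0.9804*h^4 + 6.5377*h^3 + 0.615*h^2 - 4.4474*h - 1.0062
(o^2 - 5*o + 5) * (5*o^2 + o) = 5*o^4 - 24*o^3 + 20*o^2 + 5*o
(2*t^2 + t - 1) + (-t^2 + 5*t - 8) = t^2 + 6*t - 9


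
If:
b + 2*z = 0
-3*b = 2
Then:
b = -2/3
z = 1/3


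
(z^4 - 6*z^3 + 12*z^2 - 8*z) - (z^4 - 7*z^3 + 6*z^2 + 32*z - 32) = z^3 + 6*z^2 - 40*z + 32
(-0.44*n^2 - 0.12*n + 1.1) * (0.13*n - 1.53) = -0.0572*n^3 + 0.6576*n^2 + 0.3266*n - 1.683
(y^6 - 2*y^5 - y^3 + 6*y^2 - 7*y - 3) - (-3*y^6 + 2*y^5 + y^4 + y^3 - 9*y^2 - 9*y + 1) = 4*y^6 - 4*y^5 - y^4 - 2*y^3 + 15*y^2 + 2*y - 4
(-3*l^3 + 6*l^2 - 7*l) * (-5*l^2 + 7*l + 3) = 15*l^5 - 51*l^4 + 68*l^3 - 31*l^2 - 21*l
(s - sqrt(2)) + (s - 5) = 2*s - 5 - sqrt(2)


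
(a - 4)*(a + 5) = a^2 + a - 20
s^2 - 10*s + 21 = (s - 7)*(s - 3)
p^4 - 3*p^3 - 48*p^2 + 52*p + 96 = (p - 8)*(p - 2)*(p + 1)*(p + 6)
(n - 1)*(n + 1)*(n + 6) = n^3 + 6*n^2 - n - 6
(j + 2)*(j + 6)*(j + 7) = j^3 + 15*j^2 + 68*j + 84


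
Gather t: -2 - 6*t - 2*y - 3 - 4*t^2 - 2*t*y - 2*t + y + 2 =-4*t^2 + t*(-2*y - 8) - y - 3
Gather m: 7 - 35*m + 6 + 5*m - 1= 12 - 30*m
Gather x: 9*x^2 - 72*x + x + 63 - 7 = 9*x^2 - 71*x + 56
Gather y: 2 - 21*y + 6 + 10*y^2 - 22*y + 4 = 10*y^2 - 43*y + 12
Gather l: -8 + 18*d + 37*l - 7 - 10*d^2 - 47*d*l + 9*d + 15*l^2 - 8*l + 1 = -10*d^2 + 27*d + 15*l^2 + l*(29 - 47*d) - 14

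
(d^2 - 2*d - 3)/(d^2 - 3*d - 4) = (d - 3)/(d - 4)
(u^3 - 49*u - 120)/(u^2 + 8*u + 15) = u - 8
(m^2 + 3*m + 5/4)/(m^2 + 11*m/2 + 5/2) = (m + 5/2)/(m + 5)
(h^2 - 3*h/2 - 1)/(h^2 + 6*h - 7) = (h^2 - 3*h/2 - 1)/(h^2 + 6*h - 7)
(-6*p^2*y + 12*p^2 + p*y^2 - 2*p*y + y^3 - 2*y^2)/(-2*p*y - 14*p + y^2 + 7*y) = (3*p*y - 6*p + y^2 - 2*y)/(y + 7)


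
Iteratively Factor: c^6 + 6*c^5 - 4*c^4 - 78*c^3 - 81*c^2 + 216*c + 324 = (c + 2)*(c^5 + 4*c^4 - 12*c^3 - 54*c^2 + 27*c + 162) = (c - 2)*(c + 2)*(c^4 + 6*c^3 - 54*c - 81) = (c - 3)*(c - 2)*(c + 2)*(c^3 + 9*c^2 + 27*c + 27) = (c - 3)*(c - 2)*(c + 2)*(c + 3)*(c^2 + 6*c + 9) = (c - 3)*(c - 2)*(c + 2)*(c + 3)^2*(c + 3)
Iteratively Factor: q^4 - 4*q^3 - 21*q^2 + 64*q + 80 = (q - 4)*(q^3 - 21*q - 20) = (q - 5)*(q - 4)*(q^2 + 5*q + 4) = (q - 5)*(q - 4)*(q + 1)*(q + 4)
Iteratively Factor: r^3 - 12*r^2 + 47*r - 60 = (r - 5)*(r^2 - 7*r + 12) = (r - 5)*(r - 3)*(r - 4)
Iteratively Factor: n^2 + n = (n + 1)*(n)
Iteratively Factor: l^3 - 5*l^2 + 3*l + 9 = (l - 3)*(l^2 - 2*l - 3) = (l - 3)*(l + 1)*(l - 3)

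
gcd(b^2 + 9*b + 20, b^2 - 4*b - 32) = b + 4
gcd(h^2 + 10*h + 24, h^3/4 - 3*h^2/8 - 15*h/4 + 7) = h + 4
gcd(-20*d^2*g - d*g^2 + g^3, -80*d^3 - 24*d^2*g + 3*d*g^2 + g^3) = 20*d^2 + d*g - g^2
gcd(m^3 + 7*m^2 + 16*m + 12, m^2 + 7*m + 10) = m + 2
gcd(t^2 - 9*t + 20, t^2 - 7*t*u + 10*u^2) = 1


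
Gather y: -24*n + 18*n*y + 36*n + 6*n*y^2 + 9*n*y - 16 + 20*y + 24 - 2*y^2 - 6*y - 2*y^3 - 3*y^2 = 12*n - 2*y^3 + y^2*(6*n - 5) + y*(27*n + 14) + 8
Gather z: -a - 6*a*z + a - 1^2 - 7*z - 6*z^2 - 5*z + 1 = -6*z^2 + z*(-6*a - 12)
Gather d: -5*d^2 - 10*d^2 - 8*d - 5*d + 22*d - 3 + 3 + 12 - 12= -15*d^2 + 9*d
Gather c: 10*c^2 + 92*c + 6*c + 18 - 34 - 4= 10*c^2 + 98*c - 20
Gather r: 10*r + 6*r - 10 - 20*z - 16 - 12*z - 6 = 16*r - 32*z - 32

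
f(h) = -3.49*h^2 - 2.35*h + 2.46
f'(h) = -6.98*h - 2.35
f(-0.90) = 1.75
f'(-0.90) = 3.93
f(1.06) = -3.95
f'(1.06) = -9.75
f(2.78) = -31.05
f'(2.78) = -21.75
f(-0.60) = 2.61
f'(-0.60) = 1.84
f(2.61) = -27.45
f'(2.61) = -20.57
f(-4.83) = -67.61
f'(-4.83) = 31.36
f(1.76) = -12.49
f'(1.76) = -14.63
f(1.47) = -8.54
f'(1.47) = -12.61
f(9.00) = -301.38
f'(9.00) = -65.17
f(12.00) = -528.30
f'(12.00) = -86.11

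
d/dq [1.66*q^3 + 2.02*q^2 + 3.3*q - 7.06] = 4.98*q^2 + 4.04*q + 3.3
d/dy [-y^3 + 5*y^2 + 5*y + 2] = -3*y^2 + 10*y + 5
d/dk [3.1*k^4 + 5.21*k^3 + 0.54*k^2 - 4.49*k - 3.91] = 12.4*k^3 + 15.63*k^2 + 1.08*k - 4.49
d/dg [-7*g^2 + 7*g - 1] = 7 - 14*g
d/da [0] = 0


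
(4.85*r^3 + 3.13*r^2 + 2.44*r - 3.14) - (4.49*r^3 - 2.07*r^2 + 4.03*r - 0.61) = 0.359999999999999*r^3 + 5.2*r^2 - 1.59*r - 2.53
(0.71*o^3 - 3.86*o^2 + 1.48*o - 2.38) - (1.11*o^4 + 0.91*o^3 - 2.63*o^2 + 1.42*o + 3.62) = -1.11*o^4 - 0.2*o^3 - 1.23*o^2 + 0.0600000000000001*o - 6.0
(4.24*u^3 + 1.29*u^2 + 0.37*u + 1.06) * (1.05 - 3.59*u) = -15.2216*u^4 - 0.179099999999999*u^3 + 0.0262*u^2 - 3.4169*u + 1.113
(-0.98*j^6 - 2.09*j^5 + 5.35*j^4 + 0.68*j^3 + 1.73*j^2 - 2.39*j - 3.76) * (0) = 0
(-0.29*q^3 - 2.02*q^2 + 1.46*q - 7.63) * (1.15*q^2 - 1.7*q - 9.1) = -0.3335*q^5 - 1.83*q^4 + 7.752*q^3 + 7.1255*q^2 - 0.315*q + 69.433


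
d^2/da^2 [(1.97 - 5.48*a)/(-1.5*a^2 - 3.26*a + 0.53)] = ((3.0*a + 3.26)*(5.48*a - 1.97)*(6.0*a + 6.52) - (49.32*a + 29.8196)*(1.5*a^2 + 3.26*a - 0.53))/(1.5*a^2 + 3.26*a - 0.53)^3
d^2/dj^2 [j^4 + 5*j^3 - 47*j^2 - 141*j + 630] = 12*j^2 + 30*j - 94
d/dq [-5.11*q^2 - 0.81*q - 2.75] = -10.22*q - 0.81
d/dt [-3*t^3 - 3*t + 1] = -9*t^2 - 3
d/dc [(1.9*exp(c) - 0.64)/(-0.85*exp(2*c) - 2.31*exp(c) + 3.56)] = (1.615*exp(2*c) - 1.088*exp(c) + 5.2856)*exp(c)/(0.7225*exp(4*c) + 3.927*exp(3*c) - 0.7159*exp(2*c) - 16.4472*exp(c) + 12.6736)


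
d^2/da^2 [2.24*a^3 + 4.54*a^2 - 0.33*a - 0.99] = 13.44*a + 9.08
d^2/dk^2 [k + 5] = 0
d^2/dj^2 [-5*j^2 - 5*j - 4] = -10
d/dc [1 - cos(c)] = sin(c)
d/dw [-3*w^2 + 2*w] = 2 - 6*w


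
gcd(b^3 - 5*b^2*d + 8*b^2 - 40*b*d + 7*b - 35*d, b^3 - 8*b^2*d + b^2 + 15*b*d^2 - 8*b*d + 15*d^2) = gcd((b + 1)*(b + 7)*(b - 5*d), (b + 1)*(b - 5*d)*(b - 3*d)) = b^2 - 5*b*d + b - 5*d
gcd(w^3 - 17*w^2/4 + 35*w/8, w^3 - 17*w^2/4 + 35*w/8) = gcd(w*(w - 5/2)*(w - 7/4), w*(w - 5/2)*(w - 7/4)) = w^3 - 17*w^2/4 + 35*w/8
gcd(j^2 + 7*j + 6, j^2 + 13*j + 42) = j + 6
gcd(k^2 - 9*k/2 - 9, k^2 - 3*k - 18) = k - 6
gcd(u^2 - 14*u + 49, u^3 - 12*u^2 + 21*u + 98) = u^2 - 14*u + 49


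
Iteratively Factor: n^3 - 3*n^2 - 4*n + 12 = (n - 2)*(n^2 - n - 6) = (n - 3)*(n - 2)*(n + 2)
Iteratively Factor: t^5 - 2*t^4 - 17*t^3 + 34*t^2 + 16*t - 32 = (t + 1)*(t^4 - 3*t^3 - 14*t^2 + 48*t - 32) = (t + 1)*(t + 4)*(t^3 - 7*t^2 + 14*t - 8) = (t - 1)*(t + 1)*(t + 4)*(t^2 - 6*t + 8) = (t - 2)*(t - 1)*(t + 1)*(t + 4)*(t - 4)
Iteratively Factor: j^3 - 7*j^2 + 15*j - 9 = (j - 3)*(j^2 - 4*j + 3) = (j - 3)*(j - 1)*(j - 3)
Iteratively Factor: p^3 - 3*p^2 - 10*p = (p + 2)*(p^2 - 5*p) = p*(p + 2)*(p - 5)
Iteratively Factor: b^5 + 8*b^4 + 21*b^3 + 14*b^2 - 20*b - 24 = (b + 3)*(b^4 + 5*b^3 + 6*b^2 - 4*b - 8) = (b + 2)*(b + 3)*(b^3 + 3*b^2 - 4) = (b + 2)^2*(b + 3)*(b^2 + b - 2) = (b + 2)^3*(b + 3)*(b - 1)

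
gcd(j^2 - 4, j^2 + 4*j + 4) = j + 2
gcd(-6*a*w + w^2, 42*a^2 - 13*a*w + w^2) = -6*a + w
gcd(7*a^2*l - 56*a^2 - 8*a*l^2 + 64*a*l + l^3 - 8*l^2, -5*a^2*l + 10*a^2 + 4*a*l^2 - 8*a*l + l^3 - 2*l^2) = a - l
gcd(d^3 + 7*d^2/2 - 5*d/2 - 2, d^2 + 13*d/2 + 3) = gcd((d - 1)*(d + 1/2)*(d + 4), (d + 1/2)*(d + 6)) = d + 1/2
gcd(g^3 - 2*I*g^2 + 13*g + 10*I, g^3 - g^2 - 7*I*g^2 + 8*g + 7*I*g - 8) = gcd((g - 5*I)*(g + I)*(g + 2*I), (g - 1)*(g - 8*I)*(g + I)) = g + I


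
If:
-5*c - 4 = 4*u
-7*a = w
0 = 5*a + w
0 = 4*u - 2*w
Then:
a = 0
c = -4/5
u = 0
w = 0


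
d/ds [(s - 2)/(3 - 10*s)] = -17/(10*s - 3)^2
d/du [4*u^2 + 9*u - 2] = 8*u + 9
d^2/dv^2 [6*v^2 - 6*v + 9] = 12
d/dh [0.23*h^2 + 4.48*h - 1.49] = 0.46*h + 4.48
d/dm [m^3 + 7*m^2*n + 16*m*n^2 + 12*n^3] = 3*m^2 + 14*m*n + 16*n^2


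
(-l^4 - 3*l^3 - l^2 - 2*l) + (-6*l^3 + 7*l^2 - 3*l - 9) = -l^4 - 9*l^3 + 6*l^2 - 5*l - 9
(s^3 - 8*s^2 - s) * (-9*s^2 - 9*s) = -9*s^5 + 63*s^4 + 81*s^3 + 9*s^2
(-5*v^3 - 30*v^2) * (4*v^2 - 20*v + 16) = -20*v^5 - 20*v^4 + 520*v^3 - 480*v^2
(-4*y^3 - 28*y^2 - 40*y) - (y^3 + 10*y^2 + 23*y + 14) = -5*y^3 - 38*y^2 - 63*y - 14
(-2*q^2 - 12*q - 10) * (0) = 0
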